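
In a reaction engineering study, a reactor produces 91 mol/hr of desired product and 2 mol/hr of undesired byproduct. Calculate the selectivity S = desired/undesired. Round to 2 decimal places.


S = desired product rate / undesired product rate
S = 91 / 2
S = 45.50


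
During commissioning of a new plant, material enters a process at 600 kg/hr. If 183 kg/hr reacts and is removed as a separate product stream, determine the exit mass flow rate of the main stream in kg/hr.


Steady-state mass balance on the main outlet: F_out = F_in - F_removed
F_out = 600 - 183
F_out = 417 kg/hr


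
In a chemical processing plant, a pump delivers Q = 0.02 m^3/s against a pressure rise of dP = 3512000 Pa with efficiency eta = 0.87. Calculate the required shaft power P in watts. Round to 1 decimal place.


P = Q * dP / eta
P = 0.02 * 3512000 / 0.87
P = 70240.0 / 0.87
P = 80735.6 W


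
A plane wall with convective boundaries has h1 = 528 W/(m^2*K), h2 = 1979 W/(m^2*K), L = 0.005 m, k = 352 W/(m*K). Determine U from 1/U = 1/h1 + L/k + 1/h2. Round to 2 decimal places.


1/U = 1/h1 + L/k + 1/h2
1/U = 1/528 + 0.005/352 + 1/1979
1/U = 0.0018939394 + 1.42045e-05 + 0.0005053057
1/U = 0.0024134496
U = 414.34 W/(m^2*K)


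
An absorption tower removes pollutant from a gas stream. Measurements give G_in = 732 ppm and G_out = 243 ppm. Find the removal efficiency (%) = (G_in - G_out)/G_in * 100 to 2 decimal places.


Efficiency = (G_in - G_out) / G_in * 100%
Efficiency = (732 - 243) / 732 * 100
Efficiency = 489 / 732 * 100
Efficiency = 66.80%


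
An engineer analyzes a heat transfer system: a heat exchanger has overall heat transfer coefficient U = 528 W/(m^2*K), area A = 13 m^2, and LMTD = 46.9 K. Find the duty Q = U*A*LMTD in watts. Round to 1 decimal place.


Q = U * A * LMTD
Q = 528 * 13 * 46.9
Q = 321921.6 W


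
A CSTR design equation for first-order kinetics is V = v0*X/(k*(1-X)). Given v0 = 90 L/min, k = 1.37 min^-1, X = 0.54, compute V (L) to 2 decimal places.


V = v0 * X / (k * (1 - X))
V = 90 * 0.54 / (1.37 * (1 - 0.54))
V = 48.6 / (1.37 * 0.46)
V = 48.6 / 0.6302
V = 77.12 L


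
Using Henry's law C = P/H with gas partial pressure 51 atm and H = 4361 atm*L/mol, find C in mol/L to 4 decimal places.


C = P / H
C = 51 / 4361
C = 0.0117 mol/L


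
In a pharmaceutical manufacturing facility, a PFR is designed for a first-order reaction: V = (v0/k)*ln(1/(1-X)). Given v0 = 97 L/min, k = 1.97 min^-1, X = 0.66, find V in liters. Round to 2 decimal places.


V = (v0/k) * ln(1/(1-X))
V = (97/1.97) * ln(1/(1-0.66))
V = 49.238579 * ln(2.941176)
V = 49.238579 * 1.07881
V = 53.12 L


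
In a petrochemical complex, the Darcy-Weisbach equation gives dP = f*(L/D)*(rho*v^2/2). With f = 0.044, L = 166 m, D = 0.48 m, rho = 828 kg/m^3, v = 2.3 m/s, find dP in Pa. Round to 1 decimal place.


dP = f * (L/D) * (rho*v^2/2)
dP = 0.044 * (166/0.48) * (828*2.3^2/2)
L/D = 345.83333333
rho*v^2/2 = 828*5.29/2 = 2190.06
dP = 0.044 * 345.83333333 * 2190.06
dP = 33325.4 Pa


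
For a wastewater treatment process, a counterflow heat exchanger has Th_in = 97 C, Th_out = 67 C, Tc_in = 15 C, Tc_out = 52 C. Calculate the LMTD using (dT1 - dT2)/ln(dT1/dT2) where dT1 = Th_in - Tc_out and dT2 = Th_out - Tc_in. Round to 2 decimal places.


dT1 = Th_in - Tc_out = 97 - 52 = 45
dT2 = Th_out - Tc_in = 67 - 15 = 52
LMTD = (dT1 - dT2) / ln(dT1/dT2)
LMTD = (45 - 52) / ln(45/52)
LMTD = 48.42 K


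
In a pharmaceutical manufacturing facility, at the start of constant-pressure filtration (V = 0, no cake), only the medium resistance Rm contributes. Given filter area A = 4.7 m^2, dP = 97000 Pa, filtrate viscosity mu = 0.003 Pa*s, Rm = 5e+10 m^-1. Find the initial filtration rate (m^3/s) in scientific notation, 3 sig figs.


rate = A * dP / (mu * Rm)
rate = 4.7 * 97000 / (0.003 * 5e+10)
rate = 455900.0 / 1.500e+08
rate = 3.04e-03 m^3/s


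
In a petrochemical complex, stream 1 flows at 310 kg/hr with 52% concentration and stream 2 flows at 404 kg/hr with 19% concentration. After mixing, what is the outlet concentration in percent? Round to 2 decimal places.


Mass balance on solute: F1*x1 + F2*x2 = F3*x3
F3 = F1 + F2 = 310 + 404 = 714 kg/hr
x3 = (F1*x1 + F2*x2)/F3
x3 = (310*0.52 + 404*0.19) / 714
x3 = 33.33%


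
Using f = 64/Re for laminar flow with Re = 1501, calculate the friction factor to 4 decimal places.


f = 64 / Re
f = 64 / 1501
f = 0.0426


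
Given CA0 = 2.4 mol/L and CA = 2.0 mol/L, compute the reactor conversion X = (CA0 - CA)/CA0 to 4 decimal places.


X = (CA0 - CA) / CA0
X = (2.4 - 2.0) / 2.4
X = 0.4 / 2.4
X = 0.1667


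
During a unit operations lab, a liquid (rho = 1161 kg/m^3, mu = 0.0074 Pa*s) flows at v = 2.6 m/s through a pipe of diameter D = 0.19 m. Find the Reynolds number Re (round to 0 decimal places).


Re = rho * v * D / mu
Re = 1161 * 2.6 * 0.19 / 0.0074
Re = 573.534 / 0.0074
Re = 77505


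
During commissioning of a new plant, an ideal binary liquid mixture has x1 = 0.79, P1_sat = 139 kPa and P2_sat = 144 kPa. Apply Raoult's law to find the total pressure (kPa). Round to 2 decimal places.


P = x1*P1_sat + x2*P2_sat
x2 = 1 - x1 = 1 - 0.79 = 0.21
P = 0.79*139 + 0.21*144
P = 109.81 + 30.24
P = 140.05 kPa


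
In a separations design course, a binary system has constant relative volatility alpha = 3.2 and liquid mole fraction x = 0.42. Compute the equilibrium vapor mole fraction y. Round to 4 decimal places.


y = alpha*x / (1 + (alpha-1)*x)
y = 3.2*0.42 / (1 + (3.2-1)*0.42)
y = 1.344 / (1 + 0.924)
y = 1.344 / 1.924
y = 0.6985


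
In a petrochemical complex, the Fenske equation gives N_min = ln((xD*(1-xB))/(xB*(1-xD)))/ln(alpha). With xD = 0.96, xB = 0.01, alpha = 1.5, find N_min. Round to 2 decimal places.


N_min = ln((xD*(1-xB))/(xB*(1-xD))) / ln(alpha)
Numerator inside ln: 0.9504 / 0.0004 = 2376.0
ln(2376.0) = 7.773174
ln(alpha) = ln(1.5) = 0.405465
N_min = 7.773174 / 0.405465 = 19.17


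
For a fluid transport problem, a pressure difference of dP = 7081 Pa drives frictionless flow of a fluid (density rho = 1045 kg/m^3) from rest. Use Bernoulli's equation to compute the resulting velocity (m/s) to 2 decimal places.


v = sqrt(2*dP/rho)
v = sqrt(2*7081/1045)
v = sqrt(13.552153)
v = 3.68 m/s


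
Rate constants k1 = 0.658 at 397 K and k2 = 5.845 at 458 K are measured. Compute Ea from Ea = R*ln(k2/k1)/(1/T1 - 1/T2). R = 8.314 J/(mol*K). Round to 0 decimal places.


Ea = R * ln(k2/k1) / (1/T1 - 1/T2)
ln(k2/k1) = ln(5.845/0.658) = 2.1841369
1/T1 - 1/T2 = 1/397 - 1/458 = 0.000335485574
Ea = 8.314 * 2.1841369 / 0.000335485574
Ea = 54127 J/mol


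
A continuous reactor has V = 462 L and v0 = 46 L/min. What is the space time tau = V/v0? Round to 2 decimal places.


tau = V / v0
tau = 462 / 46
tau = 10.04 min


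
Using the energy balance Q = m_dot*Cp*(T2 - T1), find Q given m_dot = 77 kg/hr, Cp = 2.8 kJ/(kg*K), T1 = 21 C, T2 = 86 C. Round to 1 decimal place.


Q = m_dot * Cp * (T2 - T1)
Q = 77 * 2.8 * (86 - 21)
Q = 77 * 2.8 * 65
Q = 14014.0 kJ/hr


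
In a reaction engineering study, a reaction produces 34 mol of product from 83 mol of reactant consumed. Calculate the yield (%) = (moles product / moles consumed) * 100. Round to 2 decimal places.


Yield = (moles product / moles consumed) * 100%
Yield = (34 / 83) * 100
Yield = 0.4096 * 100
Yield = 40.96%


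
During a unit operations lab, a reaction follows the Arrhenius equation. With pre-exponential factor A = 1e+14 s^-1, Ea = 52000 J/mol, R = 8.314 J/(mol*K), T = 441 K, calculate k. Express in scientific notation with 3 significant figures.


k = A * exp(-Ea/(R*T))
k = 1e+14 * exp(-52000 / (8.314 * 441))
k = 1e+14 * exp(-14.182563)
k = 6.93e+07


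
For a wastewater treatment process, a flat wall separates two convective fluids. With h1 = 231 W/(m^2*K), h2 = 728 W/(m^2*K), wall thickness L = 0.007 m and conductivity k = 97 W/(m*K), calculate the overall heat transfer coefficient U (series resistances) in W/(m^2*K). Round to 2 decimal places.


1/U = 1/h1 + L/k + 1/h2
1/U = 1/231 + 0.007/97 + 1/728
1/U = 0.0043290043 + 7.21649e-05 + 0.0013736264
1/U = 0.0057747956
U = 173.17 W/(m^2*K)


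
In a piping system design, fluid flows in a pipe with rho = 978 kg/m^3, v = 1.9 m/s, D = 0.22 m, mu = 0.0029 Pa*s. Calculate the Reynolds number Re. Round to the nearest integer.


Re = rho * v * D / mu
Re = 978 * 1.9 * 0.22 / 0.0029
Re = 408.804 / 0.0029
Re = 140967


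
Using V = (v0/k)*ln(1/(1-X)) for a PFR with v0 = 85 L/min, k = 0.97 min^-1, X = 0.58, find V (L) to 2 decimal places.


V = (v0/k) * ln(1/(1-X))
V = (85/0.97) * ln(1/(1-0.58))
V = 87.628866 * ln(2.380952)
V = 87.628866 * 0.8675
V = 76.02 L


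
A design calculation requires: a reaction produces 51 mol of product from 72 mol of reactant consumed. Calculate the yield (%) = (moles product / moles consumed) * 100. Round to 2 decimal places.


Yield = (moles product / moles consumed) * 100%
Yield = (51 / 72) * 100
Yield = 0.7083 * 100
Yield = 70.83%


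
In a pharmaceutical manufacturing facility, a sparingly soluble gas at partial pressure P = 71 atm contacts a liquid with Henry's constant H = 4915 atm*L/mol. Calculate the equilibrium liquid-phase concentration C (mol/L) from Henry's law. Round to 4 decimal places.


C = P / H
C = 71 / 4915
C = 0.0144 mol/L


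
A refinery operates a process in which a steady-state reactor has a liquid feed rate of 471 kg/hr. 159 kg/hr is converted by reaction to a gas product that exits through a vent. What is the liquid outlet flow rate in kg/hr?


Steady-state mass balance on the main outlet: F_out = F_in - F_removed
F_out = 471 - 159
F_out = 312 kg/hr


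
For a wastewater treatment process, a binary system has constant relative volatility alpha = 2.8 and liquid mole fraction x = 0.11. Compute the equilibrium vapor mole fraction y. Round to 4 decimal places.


y = alpha*x / (1 + (alpha-1)*x)
y = 2.8*0.11 / (1 + (2.8-1)*0.11)
y = 0.308 / (1 + 0.198)
y = 0.308 / 1.198
y = 0.2571


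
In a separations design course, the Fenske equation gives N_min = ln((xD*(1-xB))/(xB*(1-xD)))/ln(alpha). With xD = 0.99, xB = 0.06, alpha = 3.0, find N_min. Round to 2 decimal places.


N_min = ln((xD*(1-xB))/(xB*(1-xD))) / ln(alpha)
Numerator inside ln: 0.9306 / 0.0006 = 1551.0
ln(1551.0) = 7.346655
ln(alpha) = ln(3.0) = 1.098612
N_min = 7.346655 / 1.098612 = 6.69


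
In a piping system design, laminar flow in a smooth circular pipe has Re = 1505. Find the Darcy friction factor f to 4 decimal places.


f = 64 / Re
f = 64 / 1505
f = 0.0425


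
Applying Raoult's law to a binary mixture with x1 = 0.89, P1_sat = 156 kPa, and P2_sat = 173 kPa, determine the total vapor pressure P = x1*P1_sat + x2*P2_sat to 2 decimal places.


P = x1*P1_sat + x2*P2_sat
x2 = 1 - x1 = 1 - 0.89 = 0.11
P = 0.89*156 + 0.11*173
P = 138.84 + 19.03
P = 157.87 kPa


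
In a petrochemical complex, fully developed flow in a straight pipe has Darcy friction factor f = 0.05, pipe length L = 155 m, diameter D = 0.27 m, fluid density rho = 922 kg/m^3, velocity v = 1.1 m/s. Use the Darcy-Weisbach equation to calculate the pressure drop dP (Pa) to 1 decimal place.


dP = f * (L/D) * (rho*v^2/2)
dP = 0.05 * (155/0.27) * (922*1.1^2/2)
L/D = 574.07407407
rho*v^2/2 = 922*1.21/2 = 557.81
dP = 0.05 * 574.07407407 * 557.81
dP = 16011.2 Pa


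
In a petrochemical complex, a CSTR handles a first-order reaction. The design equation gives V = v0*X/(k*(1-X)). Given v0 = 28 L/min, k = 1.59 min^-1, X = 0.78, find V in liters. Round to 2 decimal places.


V = v0 * X / (k * (1 - X))
V = 28 * 0.78 / (1.59 * (1 - 0.78))
V = 21.84 / (1.59 * 0.22)
V = 21.84 / 0.3498
V = 62.44 L


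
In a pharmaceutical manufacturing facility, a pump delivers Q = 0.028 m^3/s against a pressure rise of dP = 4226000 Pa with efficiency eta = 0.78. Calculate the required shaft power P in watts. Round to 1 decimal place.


P = Q * dP / eta
P = 0.028 * 4226000 / 0.78
P = 118328.0 / 0.78
P = 151702.6 W


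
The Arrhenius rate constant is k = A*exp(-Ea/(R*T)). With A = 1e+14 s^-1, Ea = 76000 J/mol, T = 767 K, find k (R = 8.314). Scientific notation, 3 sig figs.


k = A * exp(-Ea/(R*T))
k = 1e+14 * exp(-76000 / (8.314 * 767))
k = 1e+14 * exp(-11.918132)
k = 6.67e+08


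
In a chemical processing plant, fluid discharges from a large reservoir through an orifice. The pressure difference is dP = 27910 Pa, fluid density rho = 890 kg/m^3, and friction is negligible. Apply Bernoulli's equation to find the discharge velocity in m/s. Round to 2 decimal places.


v = sqrt(2*dP/rho)
v = sqrt(2*27910/890)
v = sqrt(62.719101)
v = 7.92 m/s


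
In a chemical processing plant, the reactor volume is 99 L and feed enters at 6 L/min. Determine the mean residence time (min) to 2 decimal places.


tau = V / v0
tau = 99 / 6
tau = 16.50 min


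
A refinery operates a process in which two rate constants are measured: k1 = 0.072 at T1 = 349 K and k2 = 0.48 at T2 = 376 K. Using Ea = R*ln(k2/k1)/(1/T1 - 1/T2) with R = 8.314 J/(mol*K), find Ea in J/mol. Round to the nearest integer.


Ea = R * ln(k2/k1) / (1/T1 - 1/T2)
ln(k2/k1) = ln(0.48/0.072) = 1.89712
1/T1 - 1/T2 = 1/349 - 1/376 = 0.000205755045
Ea = 8.314 * 1.89712 / 0.000205755045
Ea = 76657 J/mol


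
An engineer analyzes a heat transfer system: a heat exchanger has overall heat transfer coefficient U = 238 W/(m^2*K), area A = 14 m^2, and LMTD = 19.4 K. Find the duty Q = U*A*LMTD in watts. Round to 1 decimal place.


Q = U * A * LMTD
Q = 238 * 14 * 19.4
Q = 64640.8 W


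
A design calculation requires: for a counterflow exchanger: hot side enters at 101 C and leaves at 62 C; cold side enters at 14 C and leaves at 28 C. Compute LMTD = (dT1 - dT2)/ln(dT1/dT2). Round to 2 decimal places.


dT1 = Th_in - Tc_out = 101 - 28 = 73
dT2 = Th_out - Tc_in = 62 - 14 = 48
LMTD = (dT1 - dT2) / ln(dT1/dT2)
LMTD = (73 - 48) / ln(73/48)
LMTD = 59.63 K


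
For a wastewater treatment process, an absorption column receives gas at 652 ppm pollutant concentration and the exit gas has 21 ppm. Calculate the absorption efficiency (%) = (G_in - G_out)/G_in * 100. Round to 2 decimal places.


Efficiency = (G_in - G_out) / G_in * 100%
Efficiency = (652 - 21) / 652 * 100
Efficiency = 631 / 652 * 100
Efficiency = 96.78%


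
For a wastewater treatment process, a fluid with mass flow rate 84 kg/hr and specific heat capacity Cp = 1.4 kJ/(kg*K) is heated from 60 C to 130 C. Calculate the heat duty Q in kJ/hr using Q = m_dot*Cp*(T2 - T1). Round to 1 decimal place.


Q = m_dot * Cp * (T2 - T1)
Q = 84 * 1.4 * (130 - 60)
Q = 84 * 1.4 * 70
Q = 8232.0 kJ/hr


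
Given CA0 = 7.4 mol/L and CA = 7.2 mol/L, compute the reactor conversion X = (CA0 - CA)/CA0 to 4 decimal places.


X = (CA0 - CA) / CA0
X = (7.4 - 7.2) / 7.4
X = 0.2 / 7.4
X = 0.0270


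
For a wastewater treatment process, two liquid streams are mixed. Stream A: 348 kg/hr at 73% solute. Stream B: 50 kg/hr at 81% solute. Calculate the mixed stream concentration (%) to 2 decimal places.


Mass balance on solute: F1*x1 + F2*x2 = F3*x3
F3 = F1 + F2 = 348 + 50 = 398 kg/hr
x3 = (F1*x1 + F2*x2)/F3
x3 = (348*0.73 + 50*0.81) / 398
x3 = 74.01%


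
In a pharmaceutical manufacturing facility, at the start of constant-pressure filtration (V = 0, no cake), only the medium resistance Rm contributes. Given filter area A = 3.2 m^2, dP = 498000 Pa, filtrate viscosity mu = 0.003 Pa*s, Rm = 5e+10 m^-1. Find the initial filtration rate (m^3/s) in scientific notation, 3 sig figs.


rate = A * dP / (mu * Rm)
rate = 3.2 * 498000 / (0.003 * 5e+10)
rate = 1593600.0 / 1.500e+08
rate = 1.06e-02 m^3/s


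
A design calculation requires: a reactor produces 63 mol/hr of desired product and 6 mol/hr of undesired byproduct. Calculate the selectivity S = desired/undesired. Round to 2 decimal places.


S = desired product rate / undesired product rate
S = 63 / 6
S = 10.50


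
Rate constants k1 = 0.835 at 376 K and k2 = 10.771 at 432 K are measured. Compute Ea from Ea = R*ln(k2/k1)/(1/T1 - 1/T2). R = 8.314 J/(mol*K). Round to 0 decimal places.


Ea = R * ln(k2/k1) / (1/T1 - 1/T2)
ln(k2/k1) = ln(10.771/0.835) = 2.5571809
1/T1 - 1/T2 = 1/376 - 1/432 = 0.000344759653
Ea = 8.314 * 2.5571809 / 0.000344759653
Ea = 61667 J/mol


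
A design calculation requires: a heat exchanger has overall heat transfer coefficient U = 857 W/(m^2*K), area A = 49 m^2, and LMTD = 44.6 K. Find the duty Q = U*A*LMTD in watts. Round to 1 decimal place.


Q = U * A * LMTD
Q = 857 * 49 * 44.6
Q = 1872887.8 W


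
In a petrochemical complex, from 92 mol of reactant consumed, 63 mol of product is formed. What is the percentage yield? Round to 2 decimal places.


Yield = (moles product / moles consumed) * 100%
Yield = (63 / 92) * 100
Yield = 0.6848 * 100
Yield = 68.48%


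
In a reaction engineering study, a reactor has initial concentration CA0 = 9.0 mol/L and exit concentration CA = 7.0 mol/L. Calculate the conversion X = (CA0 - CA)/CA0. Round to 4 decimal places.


X = (CA0 - CA) / CA0
X = (9.0 - 7.0) / 9.0
X = 2.0 / 9.0
X = 0.2222


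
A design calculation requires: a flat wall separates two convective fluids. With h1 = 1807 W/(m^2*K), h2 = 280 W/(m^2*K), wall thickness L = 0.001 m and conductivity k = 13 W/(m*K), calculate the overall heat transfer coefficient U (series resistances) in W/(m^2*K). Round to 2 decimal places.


1/U = 1/h1 + L/k + 1/h2
1/U = 1/1807 + 0.001/13 + 1/280
1/U = 0.0005534034 + 7.69231e-05 + 0.0035714286
1/U = 0.0042017551
U = 238.00 W/(m^2*K)


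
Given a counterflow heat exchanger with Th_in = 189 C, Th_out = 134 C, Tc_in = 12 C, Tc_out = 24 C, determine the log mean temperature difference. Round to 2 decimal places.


dT1 = Th_in - Tc_out = 189 - 24 = 165
dT2 = Th_out - Tc_in = 134 - 12 = 122
LMTD = (dT1 - dT2) / ln(dT1/dT2)
LMTD = (165 - 122) / ln(165/122)
LMTD = 142.42 K


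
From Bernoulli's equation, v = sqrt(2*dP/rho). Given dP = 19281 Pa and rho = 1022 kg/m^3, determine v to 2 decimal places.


v = sqrt(2*dP/rho)
v = sqrt(2*19281/1022)
v = sqrt(37.731898)
v = 6.14 m/s


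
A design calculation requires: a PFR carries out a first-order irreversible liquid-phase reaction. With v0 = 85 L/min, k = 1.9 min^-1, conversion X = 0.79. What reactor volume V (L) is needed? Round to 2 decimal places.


V = (v0/k) * ln(1/(1-X))
V = (85/1.9) * ln(1/(1-0.79))
V = 44.736842 * ln(4.761905)
V = 44.736842 * 1.560648
V = 69.82 L


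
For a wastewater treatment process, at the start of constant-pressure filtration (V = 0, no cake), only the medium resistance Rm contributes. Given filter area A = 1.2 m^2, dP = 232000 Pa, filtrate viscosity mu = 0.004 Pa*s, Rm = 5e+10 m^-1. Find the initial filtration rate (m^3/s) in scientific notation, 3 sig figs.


rate = A * dP / (mu * Rm)
rate = 1.2 * 232000 / (0.004 * 5e+10)
rate = 278400.0 / 2.000e+08
rate = 1.39e-03 m^3/s


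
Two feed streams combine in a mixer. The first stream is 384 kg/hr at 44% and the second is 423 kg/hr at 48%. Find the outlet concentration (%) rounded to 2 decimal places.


Mass balance on solute: F1*x1 + F2*x2 = F3*x3
F3 = F1 + F2 = 384 + 423 = 807 kg/hr
x3 = (F1*x1 + F2*x2)/F3
x3 = (384*0.44 + 423*0.48) / 807
x3 = 46.10%


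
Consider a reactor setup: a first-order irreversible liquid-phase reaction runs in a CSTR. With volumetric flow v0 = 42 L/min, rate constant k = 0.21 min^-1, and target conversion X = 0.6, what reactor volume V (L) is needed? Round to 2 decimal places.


V = v0 * X / (k * (1 - X))
V = 42 * 0.6 / (0.21 * (1 - 0.6))
V = 25.2 / (0.21 * 0.4)
V = 25.2 / 0.084
V = 300.00 L


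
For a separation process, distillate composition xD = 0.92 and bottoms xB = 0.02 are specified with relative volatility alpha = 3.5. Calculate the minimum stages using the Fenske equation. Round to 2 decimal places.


N_min = ln((xD*(1-xB))/(xB*(1-xD))) / ln(alpha)
Numerator inside ln: 0.9016 / 0.0016 = 563.5
ln(563.5) = 6.334167
ln(alpha) = ln(3.5) = 1.252763
N_min = 6.334167 / 1.252763 = 5.06


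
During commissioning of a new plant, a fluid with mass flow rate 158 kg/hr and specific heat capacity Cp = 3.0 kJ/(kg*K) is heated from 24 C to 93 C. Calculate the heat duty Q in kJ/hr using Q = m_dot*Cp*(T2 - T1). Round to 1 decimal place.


Q = m_dot * Cp * (T2 - T1)
Q = 158 * 3.0 * (93 - 24)
Q = 158 * 3.0 * 69
Q = 32706.0 kJ/hr


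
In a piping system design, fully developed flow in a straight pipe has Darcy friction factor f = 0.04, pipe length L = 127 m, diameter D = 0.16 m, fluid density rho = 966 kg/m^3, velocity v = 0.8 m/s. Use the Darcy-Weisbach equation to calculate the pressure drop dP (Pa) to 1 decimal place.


dP = f * (L/D) * (rho*v^2/2)
dP = 0.04 * (127/0.16) * (966*0.8^2/2)
L/D = 793.75
rho*v^2/2 = 966*0.64/2 = 309.12
dP = 0.04 * 793.75 * 309.12
dP = 9814.6 Pa


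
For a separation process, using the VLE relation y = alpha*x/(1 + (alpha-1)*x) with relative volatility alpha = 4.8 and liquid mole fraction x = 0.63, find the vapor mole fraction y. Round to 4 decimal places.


y = alpha*x / (1 + (alpha-1)*x)
y = 4.8*0.63 / (1 + (4.8-1)*0.63)
y = 3.024 / (1 + 2.394)
y = 3.024 / 3.394
y = 0.8910


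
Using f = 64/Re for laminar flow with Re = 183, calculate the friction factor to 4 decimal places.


f = 64 / Re
f = 64 / 183
f = 0.3497


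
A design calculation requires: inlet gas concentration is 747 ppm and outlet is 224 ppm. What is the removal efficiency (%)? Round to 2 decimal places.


Efficiency = (G_in - G_out) / G_in * 100%
Efficiency = (747 - 224) / 747 * 100
Efficiency = 523 / 747 * 100
Efficiency = 70.01%


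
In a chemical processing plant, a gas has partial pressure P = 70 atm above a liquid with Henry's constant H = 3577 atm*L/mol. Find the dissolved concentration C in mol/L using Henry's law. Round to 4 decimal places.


C = P / H
C = 70 / 3577
C = 0.0196 mol/L


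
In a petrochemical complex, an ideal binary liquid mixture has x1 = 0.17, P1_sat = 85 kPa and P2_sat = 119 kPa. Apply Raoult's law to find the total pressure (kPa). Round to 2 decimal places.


P = x1*P1_sat + x2*P2_sat
x2 = 1 - x1 = 1 - 0.17 = 0.83
P = 0.17*85 + 0.83*119
P = 14.45 + 98.77
P = 113.22 kPa


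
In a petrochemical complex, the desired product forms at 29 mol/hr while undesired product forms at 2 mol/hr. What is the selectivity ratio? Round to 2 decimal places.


S = desired product rate / undesired product rate
S = 29 / 2
S = 14.50


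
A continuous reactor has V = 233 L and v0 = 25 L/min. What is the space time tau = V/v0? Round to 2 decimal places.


tau = V / v0
tau = 233 / 25
tau = 9.32 min


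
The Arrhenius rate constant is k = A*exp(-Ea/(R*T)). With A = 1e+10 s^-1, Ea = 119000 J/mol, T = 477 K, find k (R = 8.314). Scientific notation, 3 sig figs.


k = A * exp(-Ea/(R*T))
k = 1e+10 * exp(-119000 / (8.314 * 477))
k = 1e+10 * exp(-30.006723)
k = 9.29e-04


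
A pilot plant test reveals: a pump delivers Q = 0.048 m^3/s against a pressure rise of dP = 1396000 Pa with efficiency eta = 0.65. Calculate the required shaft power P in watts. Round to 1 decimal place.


P = Q * dP / eta
P = 0.048 * 1396000 / 0.65
P = 67008.0 / 0.65
P = 103089.2 W


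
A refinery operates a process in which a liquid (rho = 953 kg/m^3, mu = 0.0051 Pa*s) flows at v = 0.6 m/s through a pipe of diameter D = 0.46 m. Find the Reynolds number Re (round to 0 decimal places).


Re = rho * v * D / mu
Re = 953 * 0.6 * 0.46 / 0.0051
Re = 263.028 / 0.0051
Re = 51574


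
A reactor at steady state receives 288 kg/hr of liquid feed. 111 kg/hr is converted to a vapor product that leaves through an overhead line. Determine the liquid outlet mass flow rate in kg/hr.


Steady-state mass balance on the main outlet: F_out = F_in - F_removed
F_out = 288 - 111
F_out = 177 kg/hr


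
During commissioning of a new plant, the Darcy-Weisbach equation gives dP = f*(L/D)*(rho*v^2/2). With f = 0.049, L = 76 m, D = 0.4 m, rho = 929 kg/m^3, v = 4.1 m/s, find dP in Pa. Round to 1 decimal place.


dP = f * (L/D) * (rho*v^2/2)
dP = 0.049 * (76/0.4) * (929*4.1^2/2)
L/D = 190.0
rho*v^2/2 = 929*16.81/2 = 7808.245
dP = 0.049 * 190.0 * 7808.245
dP = 72694.8 Pa


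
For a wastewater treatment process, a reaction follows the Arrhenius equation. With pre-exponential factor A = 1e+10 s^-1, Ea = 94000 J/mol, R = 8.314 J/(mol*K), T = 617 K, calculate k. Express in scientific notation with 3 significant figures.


k = A * exp(-Ea/(R*T))
k = 1e+10 * exp(-94000 / (8.314 * 617))
k = 1e+10 * exp(-18.324523)
k = 1.10e+02


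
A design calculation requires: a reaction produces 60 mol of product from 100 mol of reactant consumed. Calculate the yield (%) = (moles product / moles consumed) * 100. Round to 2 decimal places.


Yield = (moles product / moles consumed) * 100%
Yield = (60 / 100) * 100
Yield = 0.6 * 100
Yield = 60.00%


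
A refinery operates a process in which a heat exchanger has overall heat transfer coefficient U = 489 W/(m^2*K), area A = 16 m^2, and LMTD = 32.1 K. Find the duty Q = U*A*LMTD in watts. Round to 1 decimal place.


Q = U * A * LMTD
Q = 489 * 16 * 32.1
Q = 251150.4 W


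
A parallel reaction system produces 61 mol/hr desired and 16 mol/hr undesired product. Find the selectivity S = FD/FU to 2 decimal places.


S = desired product rate / undesired product rate
S = 61 / 16
S = 3.81


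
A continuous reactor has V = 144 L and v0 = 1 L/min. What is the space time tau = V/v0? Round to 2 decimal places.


tau = V / v0
tau = 144 / 1
tau = 144.00 min


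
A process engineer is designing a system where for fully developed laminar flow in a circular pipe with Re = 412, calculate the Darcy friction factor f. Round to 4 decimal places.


f = 64 / Re
f = 64 / 412
f = 0.1553


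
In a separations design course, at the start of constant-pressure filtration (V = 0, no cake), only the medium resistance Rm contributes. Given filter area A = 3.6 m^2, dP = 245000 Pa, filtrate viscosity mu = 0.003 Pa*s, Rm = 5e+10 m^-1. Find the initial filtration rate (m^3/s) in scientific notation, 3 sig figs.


rate = A * dP / (mu * Rm)
rate = 3.6 * 245000 / (0.003 * 5e+10)
rate = 882000.0 / 1.500e+08
rate = 5.88e-03 m^3/s


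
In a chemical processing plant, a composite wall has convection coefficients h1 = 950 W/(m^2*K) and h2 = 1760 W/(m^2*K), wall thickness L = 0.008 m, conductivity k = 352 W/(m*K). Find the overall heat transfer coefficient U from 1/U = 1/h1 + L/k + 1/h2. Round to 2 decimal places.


1/U = 1/h1 + L/k + 1/h2
1/U = 1/950 + 0.008/352 + 1/1760
1/U = 0.0010526316 + 2.27273e-05 + 0.0005681818
1/U = 0.0016435407
U = 608.44 W/(m^2*K)


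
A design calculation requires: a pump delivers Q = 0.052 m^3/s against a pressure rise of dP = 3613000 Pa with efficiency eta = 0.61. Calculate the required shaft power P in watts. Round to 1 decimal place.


P = Q * dP / eta
P = 0.052 * 3613000 / 0.61
P = 187876.0 / 0.61
P = 307993.4 W


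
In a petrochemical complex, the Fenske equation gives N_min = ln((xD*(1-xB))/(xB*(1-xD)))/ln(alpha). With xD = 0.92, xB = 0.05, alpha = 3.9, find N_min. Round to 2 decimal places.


N_min = ln((xD*(1-xB))/(xB*(1-xD))) / ln(alpha)
Numerator inside ln: 0.874 / 0.004 = 218.5
ln(218.5) = 5.386786
ln(alpha) = ln(3.9) = 1.360977
N_min = 5.386786 / 1.360977 = 3.96


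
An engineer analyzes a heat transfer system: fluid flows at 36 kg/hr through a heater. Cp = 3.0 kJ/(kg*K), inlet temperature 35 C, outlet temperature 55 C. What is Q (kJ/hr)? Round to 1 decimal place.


Q = m_dot * Cp * (T2 - T1)
Q = 36 * 3.0 * (55 - 35)
Q = 36 * 3.0 * 20
Q = 2160.0 kJ/hr


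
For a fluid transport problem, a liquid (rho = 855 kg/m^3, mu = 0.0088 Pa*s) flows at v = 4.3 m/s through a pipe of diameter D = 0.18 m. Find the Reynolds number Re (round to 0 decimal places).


Re = rho * v * D / mu
Re = 855 * 4.3 * 0.18 / 0.0088
Re = 661.77 / 0.0088
Re = 75201


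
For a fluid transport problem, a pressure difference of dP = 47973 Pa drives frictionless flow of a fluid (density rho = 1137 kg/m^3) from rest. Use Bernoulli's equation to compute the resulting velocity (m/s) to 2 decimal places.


v = sqrt(2*dP/rho)
v = sqrt(2*47973/1137)
v = sqrt(84.385224)
v = 9.19 m/s


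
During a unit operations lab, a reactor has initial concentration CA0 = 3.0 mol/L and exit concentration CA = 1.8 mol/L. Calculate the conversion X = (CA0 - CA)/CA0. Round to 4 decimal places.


X = (CA0 - CA) / CA0
X = (3.0 - 1.8) / 3.0
X = 1.2 / 3.0
X = 0.4000


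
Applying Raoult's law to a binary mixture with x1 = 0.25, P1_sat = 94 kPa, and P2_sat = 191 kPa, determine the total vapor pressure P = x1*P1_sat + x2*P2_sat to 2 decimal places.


P = x1*P1_sat + x2*P2_sat
x2 = 1 - x1 = 1 - 0.25 = 0.75
P = 0.25*94 + 0.75*191
P = 23.5 + 143.25
P = 166.75 kPa


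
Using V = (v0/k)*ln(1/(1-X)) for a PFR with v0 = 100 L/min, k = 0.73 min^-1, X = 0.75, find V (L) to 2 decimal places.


V = (v0/k) * ln(1/(1-X))
V = (100/0.73) * ln(1/(1-0.75))
V = 136.986301 * ln(4.0)
V = 136.986301 * 1.386294
V = 189.90 L


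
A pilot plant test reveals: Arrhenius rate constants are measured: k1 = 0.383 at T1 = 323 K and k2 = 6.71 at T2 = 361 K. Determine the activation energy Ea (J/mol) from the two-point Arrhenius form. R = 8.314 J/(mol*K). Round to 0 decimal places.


Ea = R * ln(k2/k1) / (1/T1 - 1/T2)
ln(k2/k1) = ln(6.71/0.383) = 2.8633192
1/T1 - 1/T2 = 1/323 - 1/361 = 0.00032589213
Ea = 8.314 * 2.8633192 / 0.00032589213
Ea = 73048 J/mol


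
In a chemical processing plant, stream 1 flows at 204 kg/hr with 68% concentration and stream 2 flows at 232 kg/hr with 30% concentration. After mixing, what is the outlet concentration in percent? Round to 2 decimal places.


Mass balance on solute: F1*x1 + F2*x2 = F3*x3
F3 = F1 + F2 = 204 + 232 = 436 kg/hr
x3 = (F1*x1 + F2*x2)/F3
x3 = (204*0.68 + 232*0.3) / 436
x3 = 47.78%


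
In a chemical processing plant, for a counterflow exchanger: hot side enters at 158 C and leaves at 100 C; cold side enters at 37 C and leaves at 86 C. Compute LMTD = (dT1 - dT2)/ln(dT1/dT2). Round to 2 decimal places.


dT1 = Th_in - Tc_out = 158 - 86 = 72
dT2 = Th_out - Tc_in = 100 - 37 = 63
LMTD = (dT1 - dT2) / ln(dT1/dT2)
LMTD = (72 - 63) / ln(72/63)
LMTD = 67.40 K


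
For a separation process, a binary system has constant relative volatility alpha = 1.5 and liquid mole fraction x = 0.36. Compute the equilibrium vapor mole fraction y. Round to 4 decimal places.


y = alpha*x / (1 + (alpha-1)*x)
y = 1.5*0.36 / (1 + (1.5-1)*0.36)
y = 0.54 / (1 + 0.18)
y = 0.54 / 1.18
y = 0.4576


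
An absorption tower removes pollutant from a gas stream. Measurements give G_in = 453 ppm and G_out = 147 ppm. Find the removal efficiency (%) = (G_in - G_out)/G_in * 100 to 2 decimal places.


Efficiency = (G_in - G_out) / G_in * 100%
Efficiency = (453 - 147) / 453 * 100
Efficiency = 306 / 453 * 100
Efficiency = 67.55%


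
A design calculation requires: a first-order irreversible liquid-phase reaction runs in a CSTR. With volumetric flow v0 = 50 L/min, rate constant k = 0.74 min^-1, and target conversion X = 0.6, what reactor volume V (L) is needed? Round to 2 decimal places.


V = v0 * X / (k * (1 - X))
V = 50 * 0.6 / (0.74 * (1 - 0.6))
V = 30.0 / (0.74 * 0.4)
V = 30.0 / 0.296
V = 101.35 L


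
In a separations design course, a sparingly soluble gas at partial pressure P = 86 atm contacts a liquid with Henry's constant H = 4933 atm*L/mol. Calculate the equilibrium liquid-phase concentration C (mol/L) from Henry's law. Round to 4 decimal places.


C = P / H
C = 86 / 4933
C = 0.0174 mol/L


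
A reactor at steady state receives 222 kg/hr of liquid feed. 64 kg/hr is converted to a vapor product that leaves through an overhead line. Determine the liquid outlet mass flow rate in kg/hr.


Steady-state mass balance on the main outlet: F_out = F_in - F_removed
F_out = 222 - 64
F_out = 158 kg/hr


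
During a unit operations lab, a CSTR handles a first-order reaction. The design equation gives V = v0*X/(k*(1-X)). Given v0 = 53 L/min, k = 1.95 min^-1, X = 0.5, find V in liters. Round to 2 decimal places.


V = v0 * X / (k * (1 - X))
V = 53 * 0.5 / (1.95 * (1 - 0.5))
V = 26.5 / (1.95 * 0.5)
V = 26.5 / 0.975
V = 27.18 L


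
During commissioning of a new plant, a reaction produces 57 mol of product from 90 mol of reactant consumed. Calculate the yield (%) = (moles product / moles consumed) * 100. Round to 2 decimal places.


Yield = (moles product / moles consumed) * 100%
Yield = (57 / 90) * 100
Yield = 0.6333 * 100
Yield = 63.33%


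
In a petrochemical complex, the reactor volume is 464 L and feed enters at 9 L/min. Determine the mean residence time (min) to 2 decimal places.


tau = V / v0
tau = 464 / 9
tau = 51.56 min


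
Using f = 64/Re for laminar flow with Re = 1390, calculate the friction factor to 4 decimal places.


f = 64 / Re
f = 64 / 1390
f = 0.0460


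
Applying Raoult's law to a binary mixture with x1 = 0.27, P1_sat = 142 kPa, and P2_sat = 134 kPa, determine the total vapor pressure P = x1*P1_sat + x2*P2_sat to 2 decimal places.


P = x1*P1_sat + x2*P2_sat
x2 = 1 - x1 = 1 - 0.27 = 0.73
P = 0.27*142 + 0.73*134
P = 38.34 + 97.82
P = 136.16 kPa


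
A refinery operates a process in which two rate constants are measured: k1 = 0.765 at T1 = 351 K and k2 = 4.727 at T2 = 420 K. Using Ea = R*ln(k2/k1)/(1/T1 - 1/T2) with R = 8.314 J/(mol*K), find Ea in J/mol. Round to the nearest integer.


Ea = R * ln(k2/k1) / (1/T1 - 1/T2)
ln(k2/k1) = ln(4.727/0.765) = 1.8211702
1/T1 - 1/T2 = 1/351 - 1/420 = 0.000468050468
Ea = 8.314 * 1.8211702 / 0.000468050468
Ea = 32350 J/mol


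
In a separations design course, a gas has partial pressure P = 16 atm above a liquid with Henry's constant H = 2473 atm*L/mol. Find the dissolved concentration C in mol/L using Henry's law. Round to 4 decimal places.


C = P / H
C = 16 / 2473
C = 0.0065 mol/L


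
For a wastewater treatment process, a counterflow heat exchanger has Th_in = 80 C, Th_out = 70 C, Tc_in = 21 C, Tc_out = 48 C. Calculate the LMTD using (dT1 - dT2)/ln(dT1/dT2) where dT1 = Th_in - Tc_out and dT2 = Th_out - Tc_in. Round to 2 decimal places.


dT1 = Th_in - Tc_out = 80 - 48 = 32
dT2 = Th_out - Tc_in = 70 - 21 = 49
LMTD = (dT1 - dT2) / ln(dT1/dT2)
LMTD = (32 - 49) / ln(32/49)
LMTD = 39.90 K


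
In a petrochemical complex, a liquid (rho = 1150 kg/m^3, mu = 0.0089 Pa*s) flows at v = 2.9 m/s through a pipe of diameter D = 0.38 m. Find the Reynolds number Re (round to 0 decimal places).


Re = rho * v * D / mu
Re = 1150 * 2.9 * 0.38 / 0.0089
Re = 1267.3 / 0.0089
Re = 142393


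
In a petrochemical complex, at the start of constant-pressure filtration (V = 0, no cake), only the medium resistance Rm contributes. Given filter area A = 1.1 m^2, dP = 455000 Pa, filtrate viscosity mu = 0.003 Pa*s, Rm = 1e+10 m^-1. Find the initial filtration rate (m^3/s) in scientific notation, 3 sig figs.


rate = A * dP / (mu * Rm)
rate = 1.1 * 455000 / (0.003 * 1e+10)
rate = 500500.0 / 3.000e+07
rate = 1.67e-02 m^3/s


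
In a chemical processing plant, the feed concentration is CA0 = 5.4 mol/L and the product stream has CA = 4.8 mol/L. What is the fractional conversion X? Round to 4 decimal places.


X = (CA0 - CA) / CA0
X = (5.4 - 4.8) / 5.4
X = 0.6 / 5.4
X = 0.1111


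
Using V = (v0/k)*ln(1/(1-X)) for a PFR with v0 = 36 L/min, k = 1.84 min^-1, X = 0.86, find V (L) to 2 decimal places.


V = (v0/k) * ln(1/(1-X))
V = (36/1.84) * ln(1/(1-0.86))
V = 19.565217 * ln(7.142857)
V = 19.565217 * 1.966113
V = 38.47 L


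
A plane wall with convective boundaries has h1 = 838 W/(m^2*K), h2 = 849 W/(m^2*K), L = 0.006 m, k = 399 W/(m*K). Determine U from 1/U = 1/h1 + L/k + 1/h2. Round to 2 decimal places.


1/U = 1/h1 + L/k + 1/h2
1/U = 1/838 + 0.006/399 + 1/849
1/U = 0.0011933174 + 1.50376e-05 + 0.0011778563
1/U = 0.0023862113
U = 419.07 W/(m^2*K)


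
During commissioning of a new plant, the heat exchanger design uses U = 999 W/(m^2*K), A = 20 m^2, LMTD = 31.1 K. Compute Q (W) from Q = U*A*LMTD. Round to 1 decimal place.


Q = U * A * LMTD
Q = 999 * 20 * 31.1
Q = 621378.0 W


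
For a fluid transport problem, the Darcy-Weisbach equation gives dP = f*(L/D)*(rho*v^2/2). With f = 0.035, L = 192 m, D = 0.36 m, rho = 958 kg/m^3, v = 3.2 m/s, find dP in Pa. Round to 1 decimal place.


dP = f * (L/D) * (rho*v^2/2)
dP = 0.035 * (192/0.36) * (958*3.2^2/2)
L/D = 533.33333333
rho*v^2/2 = 958*10.24/2 = 4904.96
dP = 0.035 * 533.33333333 * 4904.96
dP = 91559.3 Pa


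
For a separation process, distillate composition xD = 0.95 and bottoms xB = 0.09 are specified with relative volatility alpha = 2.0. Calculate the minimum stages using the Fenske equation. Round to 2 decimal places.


N_min = ln((xD*(1-xB))/(xB*(1-xD))) / ln(alpha)
Numerator inside ln: 0.8645 / 0.0045 = 192.111111
ln(192.111111) = 5.258074
ln(alpha) = ln(2.0) = 0.693147
N_min = 5.258074 / 0.693147 = 7.59


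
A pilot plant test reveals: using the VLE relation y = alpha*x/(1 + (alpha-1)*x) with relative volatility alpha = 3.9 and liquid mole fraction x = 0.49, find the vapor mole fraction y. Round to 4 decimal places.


y = alpha*x / (1 + (alpha-1)*x)
y = 3.9*0.49 / (1 + (3.9-1)*0.49)
y = 1.911 / (1 + 1.421)
y = 1.911 / 2.421
y = 0.7893


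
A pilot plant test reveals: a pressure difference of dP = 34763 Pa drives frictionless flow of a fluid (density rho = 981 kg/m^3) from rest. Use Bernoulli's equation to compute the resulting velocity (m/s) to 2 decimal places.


v = sqrt(2*dP/rho)
v = sqrt(2*34763/981)
v = sqrt(70.872579)
v = 8.42 m/s


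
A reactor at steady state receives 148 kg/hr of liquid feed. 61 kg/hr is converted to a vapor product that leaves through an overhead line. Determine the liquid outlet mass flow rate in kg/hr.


Steady-state mass balance on the main outlet: F_out = F_in - F_removed
F_out = 148 - 61
F_out = 87 kg/hr


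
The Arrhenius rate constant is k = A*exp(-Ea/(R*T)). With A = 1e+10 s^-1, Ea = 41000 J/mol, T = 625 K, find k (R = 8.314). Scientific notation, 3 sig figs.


k = A * exp(-Ea/(R*T))
k = 1e+10 * exp(-41000 / (8.314 * 625))
k = 1e+10 * exp(-7.890306)
k = 3.74e+06


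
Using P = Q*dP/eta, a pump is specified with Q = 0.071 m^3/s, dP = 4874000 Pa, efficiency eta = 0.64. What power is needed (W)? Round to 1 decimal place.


P = Q * dP / eta
P = 0.071 * 4874000 / 0.64
P = 346054.0 / 0.64
P = 540709.4 W


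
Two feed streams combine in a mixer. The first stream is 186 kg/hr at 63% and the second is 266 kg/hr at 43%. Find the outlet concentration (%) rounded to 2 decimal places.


Mass balance on solute: F1*x1 + F2*x2 = F3*x3
F3 = F1 + F2 = 186 + 266 = 452 kg/hr
x3 = (F1*x1 + F2*x2)/F3
x3 = (186*0.63 + 266*0.43) / 452
x3 = 51.23%


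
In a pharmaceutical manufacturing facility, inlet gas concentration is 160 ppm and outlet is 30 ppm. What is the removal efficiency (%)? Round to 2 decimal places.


Efficiency = (G_in - G_out) / G_in * 100%
Efficiency = (160 - 30) / 160 * 100
Efficiency = 130 / 160 * 100
Efficiency = 81.25%


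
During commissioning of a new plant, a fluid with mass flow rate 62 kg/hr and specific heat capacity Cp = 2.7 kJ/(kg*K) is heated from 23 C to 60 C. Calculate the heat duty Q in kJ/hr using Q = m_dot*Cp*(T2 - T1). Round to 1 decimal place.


Q = m_dot * Cp * (T2 - T1)
Q = 62 * 2.7 * (60 - 23)
Q = 62 * 2.7 * 37
Q = 6193.8 kJ/hr


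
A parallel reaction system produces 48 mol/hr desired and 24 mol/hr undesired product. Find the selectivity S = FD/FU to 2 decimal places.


S = desired product rate / undesired product rate
S = 48 / 24
S = 2.00


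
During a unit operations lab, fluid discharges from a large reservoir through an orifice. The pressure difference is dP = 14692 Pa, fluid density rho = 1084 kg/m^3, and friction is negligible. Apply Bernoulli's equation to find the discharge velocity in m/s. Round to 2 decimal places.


v = sqrt(2*dP/rho)
v = sqrt(2*14692/1084)
v = sqrt(27.107011)
v = 5.21 m/s
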